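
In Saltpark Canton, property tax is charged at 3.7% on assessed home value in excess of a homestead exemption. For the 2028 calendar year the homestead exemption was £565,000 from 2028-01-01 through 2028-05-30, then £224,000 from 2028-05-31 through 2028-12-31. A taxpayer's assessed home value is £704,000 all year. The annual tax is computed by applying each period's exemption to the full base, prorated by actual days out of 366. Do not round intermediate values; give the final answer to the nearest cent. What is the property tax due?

2028-01-01 to 2028-05-30: 151 days, exemption £565,000 → (£704,000 − £565,000) × 3.7% × 151/366 = £2,121.8388
2028-05-31 to 2028-12-31: 215 days, exemption £224,000 → (£704,000 − £224,000) × 3.7% × 215/366 = £10,432.7869
Total = £12,554.6257

£12,554.63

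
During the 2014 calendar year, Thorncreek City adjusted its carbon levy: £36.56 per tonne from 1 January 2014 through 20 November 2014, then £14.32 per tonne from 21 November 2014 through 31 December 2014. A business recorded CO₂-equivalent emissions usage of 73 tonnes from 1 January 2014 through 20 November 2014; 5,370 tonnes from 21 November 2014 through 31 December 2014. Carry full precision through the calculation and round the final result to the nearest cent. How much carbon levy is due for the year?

1 January – 20 November 2014: 73 tonnes at £36.56/tonne → £2,668.88
21 November – 31 December 2014: 5,370 tonnes at £14.32/tonne → £76,898.40

£79,567.28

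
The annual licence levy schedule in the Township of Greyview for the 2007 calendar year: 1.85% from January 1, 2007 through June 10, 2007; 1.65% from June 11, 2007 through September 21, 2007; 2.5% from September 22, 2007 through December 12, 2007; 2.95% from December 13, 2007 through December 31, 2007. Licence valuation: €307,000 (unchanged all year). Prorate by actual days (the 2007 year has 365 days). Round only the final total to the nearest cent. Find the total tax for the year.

January 1 – June 10, 2007: 161 days at 1.85% → €307,000 × 1.85% × 161/365 = €2,505.2041
June 11 – September 21, 2007: 103 days at 1.65% → €307,000 × 1.65% × 103/365 = €1,429.4425
September 22 – December 12, 2007: 82 days at 2.5% → €307,000 × 2.5% × 82/365 = €1,724.2466
December 13 – December 31, 2007: 19 days at 2.95% → €307,000 × 2.95% × 19/365 = €471.4342
Total = €6,130.3274

€6,130.33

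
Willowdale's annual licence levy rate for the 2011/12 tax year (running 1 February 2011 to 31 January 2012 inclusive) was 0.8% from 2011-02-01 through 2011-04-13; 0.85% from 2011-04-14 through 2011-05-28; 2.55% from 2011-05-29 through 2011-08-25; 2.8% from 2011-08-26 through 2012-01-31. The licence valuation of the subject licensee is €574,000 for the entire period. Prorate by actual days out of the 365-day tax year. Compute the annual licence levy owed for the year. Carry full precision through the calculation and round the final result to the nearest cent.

2011-02-01 to 2011-04-13: 72 days at 0.8% → €574,000 × 0.8% × 72/365 = €905.8192
2011-04-14 to 2011-05-28: 45 days at 0.85% → €574,000 × 0.85% × 45/365 = €601.5205
2011-05-29 to 2011-08-25: 89 days at 2.55% → €574,000 × 2.55% × 89/365 = €3,569.0219
2011-08-26 to 2012-01-31: 159 days at 2.8% → €574,000 × 2.8% × 159/365 = €7,001.2274
Total = €12,077.5890

€12,077.59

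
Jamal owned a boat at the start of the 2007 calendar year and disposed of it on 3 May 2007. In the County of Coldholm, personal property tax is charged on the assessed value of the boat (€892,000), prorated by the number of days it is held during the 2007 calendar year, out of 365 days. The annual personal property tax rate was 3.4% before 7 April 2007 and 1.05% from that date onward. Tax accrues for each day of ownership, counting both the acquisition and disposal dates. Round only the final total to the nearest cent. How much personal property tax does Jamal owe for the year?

1 January – 6 April 2007: 96 days at 3.4% → €892,000 × 3.4% × 96/365 = €7,976.6795
7 April – 3 May 2007: 27 days at 1.05% → €892,000 × 1.05% × 27/365 = €692.8274
Total = €8,669.5068

€8,669.51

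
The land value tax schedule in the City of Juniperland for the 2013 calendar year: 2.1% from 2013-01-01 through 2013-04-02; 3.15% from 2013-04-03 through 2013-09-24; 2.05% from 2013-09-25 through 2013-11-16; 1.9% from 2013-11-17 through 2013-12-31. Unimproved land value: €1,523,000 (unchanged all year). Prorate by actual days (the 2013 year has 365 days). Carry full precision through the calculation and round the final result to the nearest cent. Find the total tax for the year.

€39,164.05

2013-01-01 to 2013-04-02: 92 days at 2.1% → €1,523,000 × 2.1% × 92/365 = €8,061.4685
2013-04-03 to 2013-09-24: 175 days at 3.15% → €1,523,000 × 3.15% × 175/365 = €23,001.4726
2013-09-25 to 2013-11-16: 53 days at 2.05% → €1,523,000 × 2.05% × 53/365 = €4,533.5329
2013-11-17 to 2013-12-31: 45 days at 1.9% → €1,523,000 × 1.9% × 45/365 = €3,567.5753
Total = €39,164.0493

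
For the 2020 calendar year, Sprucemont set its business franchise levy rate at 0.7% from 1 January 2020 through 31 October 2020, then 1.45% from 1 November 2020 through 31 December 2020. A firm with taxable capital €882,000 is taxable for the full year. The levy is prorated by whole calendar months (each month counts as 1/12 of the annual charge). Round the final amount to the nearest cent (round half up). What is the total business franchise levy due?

1 January – 31 October 2020: 10 months at 0.7% → €882,000 × 0.7% × 10/12 = €5,145.0000
1 November – 31 December 2020: 2 months at 1.45% → €882,000 × 1.45% × 2/12 = €2,131.5000
Total = €7,276.5000

€7,276.50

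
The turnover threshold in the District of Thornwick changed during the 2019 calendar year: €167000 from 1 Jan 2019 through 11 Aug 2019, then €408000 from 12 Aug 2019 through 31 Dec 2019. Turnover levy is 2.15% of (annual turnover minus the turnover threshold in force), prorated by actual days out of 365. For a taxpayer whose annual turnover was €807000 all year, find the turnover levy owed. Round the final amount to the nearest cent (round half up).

€11744.18

1 Jan – 11 Aug 2019: 223 days, exemption €167000 → (€807000 − €167000) × 2.15% × 223/365 = €8406.7945
12 Aug – 31 Dec 2019: 142 days, exemption €408000 → (€807000 − €408000) × 2.15% × 142/365 = €3337.3890
Total = €11744.1836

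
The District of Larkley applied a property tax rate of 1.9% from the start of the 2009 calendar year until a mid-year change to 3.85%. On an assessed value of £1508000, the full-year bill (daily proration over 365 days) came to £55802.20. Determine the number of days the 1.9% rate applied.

Let d = days at the first rate; then 365 − d days at the second rate.
£1508000 × [1.9%·d + 3.85%·(365−d)] / 365 = £55802.20
Solving gives d = 28, so the new rate took effect on January 29, 2009.

28 days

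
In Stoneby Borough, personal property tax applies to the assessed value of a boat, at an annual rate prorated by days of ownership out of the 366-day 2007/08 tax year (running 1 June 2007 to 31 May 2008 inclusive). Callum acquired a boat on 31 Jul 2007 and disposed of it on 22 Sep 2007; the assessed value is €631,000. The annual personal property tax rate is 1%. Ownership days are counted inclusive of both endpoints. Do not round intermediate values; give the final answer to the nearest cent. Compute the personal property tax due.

Days held (31 Jul – 22 Sep 2007): 54 out of 366
Tax = €631,000 × 1% × 54/366 = €930.9836

€930.98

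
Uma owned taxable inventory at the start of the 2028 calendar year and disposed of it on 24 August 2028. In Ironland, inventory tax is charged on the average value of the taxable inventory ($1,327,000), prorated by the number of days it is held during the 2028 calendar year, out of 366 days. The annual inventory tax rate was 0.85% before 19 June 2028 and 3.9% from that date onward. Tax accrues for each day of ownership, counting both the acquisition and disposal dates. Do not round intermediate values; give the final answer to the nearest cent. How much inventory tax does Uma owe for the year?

1 January – 18 June 2028: 170 days at 0.85% → $1,327,000 × 0.85% × 170/366 = $5,239.1120
19 June – 24 August 2028: 67 days at 3.9% → $1,327,000 × 3.9% × 67/366 = $9,473.9098
Total = $14,713.0219

$14,713.02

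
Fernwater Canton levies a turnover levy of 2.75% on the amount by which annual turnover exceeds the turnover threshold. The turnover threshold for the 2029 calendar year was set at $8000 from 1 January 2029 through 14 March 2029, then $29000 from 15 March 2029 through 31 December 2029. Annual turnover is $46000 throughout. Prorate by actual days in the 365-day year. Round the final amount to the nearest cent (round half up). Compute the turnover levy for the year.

1 January – 14 March 2029: 73 days, exemption $8000 → ($46000 − $8000) × 2.75% × 73/365 = $209.0000
15 March – 31 December 2029: 292 days, exemption $29000 → ($46000 − $29000) × 2.75% × 292/365 = $374.0000
Total = $583.0000

$583.00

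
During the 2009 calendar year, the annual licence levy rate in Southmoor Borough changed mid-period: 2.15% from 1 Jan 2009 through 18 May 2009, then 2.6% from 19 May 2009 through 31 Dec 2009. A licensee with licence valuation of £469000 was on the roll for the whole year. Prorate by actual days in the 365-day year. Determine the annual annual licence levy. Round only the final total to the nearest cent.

1 Jan – 18 May 2009: 138 days at 2.15% → £469000 × 2.15% × 138/365 = £3812.3918
19 May – 31 Dec 2009: 227 days at 2.6% → £469000 × 2.6% × 227/365 = £7583.6658
Total = £11396.0575

£11396.06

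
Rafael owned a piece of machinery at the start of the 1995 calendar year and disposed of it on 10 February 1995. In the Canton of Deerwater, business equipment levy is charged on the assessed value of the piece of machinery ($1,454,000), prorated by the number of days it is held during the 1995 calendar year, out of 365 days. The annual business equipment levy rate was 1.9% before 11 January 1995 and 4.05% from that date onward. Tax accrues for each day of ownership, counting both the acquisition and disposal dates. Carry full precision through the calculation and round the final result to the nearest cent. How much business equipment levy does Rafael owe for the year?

$5,758.24

1 January – 10 January 1995: 10 days at 1.9% → $1,454,000 × 1.9% × 10/365 = $756.8767
11 January – 10 February 1995: 31 days at 4.05% → $1,454,000 × 4.05% × 31/365 = $5,001.3616
Total = $5,758.2384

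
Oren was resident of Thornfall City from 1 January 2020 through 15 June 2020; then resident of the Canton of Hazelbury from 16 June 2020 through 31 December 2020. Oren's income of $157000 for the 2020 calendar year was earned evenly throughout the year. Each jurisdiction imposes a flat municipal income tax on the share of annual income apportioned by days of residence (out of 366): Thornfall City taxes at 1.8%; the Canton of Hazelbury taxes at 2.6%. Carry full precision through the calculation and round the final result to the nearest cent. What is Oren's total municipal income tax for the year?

$3508.91

Thornfall City, 1 January – 15 June 2020: 167 days → $157000 × 1.8% × 167/366 = $1289.4590
The Canton of Hazelbury, 16 June – 31 December 2020: 199 days → $157000 × 2.6% × 199/366 = $2219.4481
Total = $3508.9071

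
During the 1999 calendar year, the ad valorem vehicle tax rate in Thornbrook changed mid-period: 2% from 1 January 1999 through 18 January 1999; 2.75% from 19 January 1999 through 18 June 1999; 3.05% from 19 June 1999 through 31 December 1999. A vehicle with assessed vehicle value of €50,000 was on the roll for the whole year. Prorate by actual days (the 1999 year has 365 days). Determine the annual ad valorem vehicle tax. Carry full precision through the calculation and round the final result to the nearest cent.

1 January – 18 January 1999: 18 days at 2% → €50,000 × 2% × 18/365 = €49.3151
19 January – 18 June 1999: 151 days at 2.75% → €50,000 × 2.75% × 151/365 = €568.8356
19 June – 31 December 1999: 196 days at 3.05% → €50,000 × 3.05% × 196/365 = €818.9041
Total = €1,437.0548

€1,437.05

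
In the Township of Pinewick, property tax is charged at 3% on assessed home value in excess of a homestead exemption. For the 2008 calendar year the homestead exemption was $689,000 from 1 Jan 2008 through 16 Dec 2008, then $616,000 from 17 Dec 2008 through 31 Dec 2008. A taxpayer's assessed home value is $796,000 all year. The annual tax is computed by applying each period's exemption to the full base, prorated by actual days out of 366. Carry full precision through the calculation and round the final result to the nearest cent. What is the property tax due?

1 Jan – 16 Dec 2008: 351 days, exemption $689,000 → ($796,000 − $689,000) × 3% × 351/366 = $3,078.4426
17 Dec – 31 Dec 2008: 15 days, exemption $616,000 → ($796,000 − $616,000) × 3% × 15/366 = $221.3115
Total = $3,299.7541

$3,299.75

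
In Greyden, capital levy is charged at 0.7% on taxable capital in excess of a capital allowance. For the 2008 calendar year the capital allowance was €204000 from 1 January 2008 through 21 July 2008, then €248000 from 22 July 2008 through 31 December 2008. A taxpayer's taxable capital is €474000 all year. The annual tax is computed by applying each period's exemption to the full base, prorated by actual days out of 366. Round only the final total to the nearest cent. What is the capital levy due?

€1752.83

1 January – 21 July 2008: 203 days, exemption €204000 → (€474000 − €204000) × 0.7% × 203/366 = €1048.2787
22 July – 31 December 2008: 163 days, exemption €248000 → (€474000 − €248000) × 0.7% × 163/366 = €704.5519
Total = €1752.8306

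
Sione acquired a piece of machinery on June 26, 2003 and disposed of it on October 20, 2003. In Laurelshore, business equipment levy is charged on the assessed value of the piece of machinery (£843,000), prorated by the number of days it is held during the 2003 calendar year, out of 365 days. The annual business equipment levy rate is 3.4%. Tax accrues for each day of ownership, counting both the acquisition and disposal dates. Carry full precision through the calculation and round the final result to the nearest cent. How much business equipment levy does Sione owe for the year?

Days held (June 26 – October 20, 2003): 117 out of 365
Tax = £843,000 × 3.4% × 117/365 = £9,187.5452

£9,187.55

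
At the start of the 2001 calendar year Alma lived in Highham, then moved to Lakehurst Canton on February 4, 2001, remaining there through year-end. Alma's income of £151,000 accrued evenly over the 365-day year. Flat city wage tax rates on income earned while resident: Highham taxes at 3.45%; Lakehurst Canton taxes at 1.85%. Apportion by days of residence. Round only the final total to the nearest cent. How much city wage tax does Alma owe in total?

£3,018.55

Highham, January 1 – February 3, 2001: 34 days → £151,000 × 3.45% × 34/365 = £485.2685
Lakehurst Canton, February 4 – December 31, 2001: 331 days → £151,000 × 1.85% × 331/365 = £2,533.2836
Total = £3,018.5521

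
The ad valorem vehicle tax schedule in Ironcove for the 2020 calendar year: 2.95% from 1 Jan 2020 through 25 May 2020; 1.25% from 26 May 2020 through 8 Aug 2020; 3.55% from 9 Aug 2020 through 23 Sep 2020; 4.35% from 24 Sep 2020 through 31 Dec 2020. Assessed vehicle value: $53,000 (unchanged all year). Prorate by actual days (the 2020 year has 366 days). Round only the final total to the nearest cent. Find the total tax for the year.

1 Jan – 25 May 2020: 146 days at 2.95% → $53,000 × 2.95% × 146/366 = $623.6913
26 May – 8 Aug 2020: 75 days at 1.25% → $53,000 × 1.25% × 75/366 = $135.7582
9 Aug – 23 Sep 2020: 46 days at 3.55% → $53,000 × 3.55% × 46/366 = $236.4727
24 Sep – 31 Dec 2020: 99 days at 4.35% → $53,000 × 4.35% × 99/366 = $623.6189
Total = $1,619.5410

$1,619.54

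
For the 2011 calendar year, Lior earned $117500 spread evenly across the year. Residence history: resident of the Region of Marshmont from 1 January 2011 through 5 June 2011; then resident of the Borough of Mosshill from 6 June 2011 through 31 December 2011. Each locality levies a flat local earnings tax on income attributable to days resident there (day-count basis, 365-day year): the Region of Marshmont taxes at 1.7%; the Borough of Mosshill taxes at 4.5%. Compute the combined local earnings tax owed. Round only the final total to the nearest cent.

The Region of Marshmont, 1 January – 5 June 2011: 156 days → $117500 × 1.7% × 156/365 = $853.7260
The Borough of Mosshill, 6 June – 31 December 2011: 209 days → $117500 × 4.5% × 209/365 = $3027.6370
Total = $3881.3630

$3881.36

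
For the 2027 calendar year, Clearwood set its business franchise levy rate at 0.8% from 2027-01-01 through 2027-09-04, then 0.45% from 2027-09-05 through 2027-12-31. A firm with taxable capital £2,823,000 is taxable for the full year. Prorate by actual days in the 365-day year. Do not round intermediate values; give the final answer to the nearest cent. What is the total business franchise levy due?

£19,389.76

2027-01-01 to 2027-09-04: 247 days at 0.8% → £2,823,000 × 0.8% × 247/365 = £15,282.8712
2027-09-05 to 2027-12-31: 118 days at 0.45% → £2,823,000 × 0.45% × 118/365 = £4,106.8849
Total = £19,389.7562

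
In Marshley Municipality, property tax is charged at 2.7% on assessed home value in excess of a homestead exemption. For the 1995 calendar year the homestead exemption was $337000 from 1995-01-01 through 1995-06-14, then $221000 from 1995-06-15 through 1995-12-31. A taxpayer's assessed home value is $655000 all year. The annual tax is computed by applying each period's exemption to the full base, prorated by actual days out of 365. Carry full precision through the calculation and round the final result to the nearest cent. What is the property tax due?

1995-01-01 to 1995-06-14: 165 days, exemption $337000 → ($655000 − $337000) × 2.7% × 165/365 = $3881.3425
1995-06-15 to 1995-12-31: 200 days, exemption $221000 → ($655000 − $221000) × 2.7% × 200/365 = $6420.8219
Total = $10302.1644

$10302.16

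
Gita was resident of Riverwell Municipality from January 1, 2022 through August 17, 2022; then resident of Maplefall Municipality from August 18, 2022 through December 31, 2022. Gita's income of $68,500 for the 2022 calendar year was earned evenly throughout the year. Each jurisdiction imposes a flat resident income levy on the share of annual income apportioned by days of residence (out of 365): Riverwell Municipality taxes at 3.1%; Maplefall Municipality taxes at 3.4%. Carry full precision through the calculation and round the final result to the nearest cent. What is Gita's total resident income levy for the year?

$2,200.07

Riverwell Municipality, January 1 – August 17, 2022: 229 days → $68,500 × 3.1% × 229/365 = $1,332.2781
Maplefall Municipality, August 18 – December 31, 2022: 136 days → $68,500 × 3.4% × 136/365 = $867.7918
Total = $2,200.0699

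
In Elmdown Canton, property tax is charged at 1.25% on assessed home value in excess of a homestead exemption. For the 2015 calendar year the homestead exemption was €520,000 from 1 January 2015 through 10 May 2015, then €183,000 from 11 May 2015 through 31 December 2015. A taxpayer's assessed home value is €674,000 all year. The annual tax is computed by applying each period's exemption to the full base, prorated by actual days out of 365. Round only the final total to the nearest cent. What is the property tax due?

€4,637.16

1 January – 10 May 2015: 130 days, exemption €520,000 → (€674,000 − €520,000) × 1.25% × 130/365 = €685.6164
11 May – 31 December 2015: 235 days, exemption €183,000 → (€674,000 − €183,000) × 1.25% × 235/365 = €3,951.5411
Total = €4,637.1575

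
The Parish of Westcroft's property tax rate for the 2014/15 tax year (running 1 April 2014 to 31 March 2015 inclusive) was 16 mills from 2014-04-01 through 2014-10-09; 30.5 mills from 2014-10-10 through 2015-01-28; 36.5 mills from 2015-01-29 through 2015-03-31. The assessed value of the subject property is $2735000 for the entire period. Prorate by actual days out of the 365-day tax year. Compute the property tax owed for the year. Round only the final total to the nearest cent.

2014-04-01 to 2014-10-09: 192 days at 16 mills → $2735000 × 1.6% × 192/365 = $23018.9589
2014-10-10 to 2015-01-28: 111 days at 30.5 mills → $2735000 × 3.05% × 111/365 = $25368.0616
2015-01-29 to 2015-03-31: 62 days at 36.5 mills → $2735000 × 3.65% × 62/365 = $16957.0000
Total = $65344.0205

$65344.02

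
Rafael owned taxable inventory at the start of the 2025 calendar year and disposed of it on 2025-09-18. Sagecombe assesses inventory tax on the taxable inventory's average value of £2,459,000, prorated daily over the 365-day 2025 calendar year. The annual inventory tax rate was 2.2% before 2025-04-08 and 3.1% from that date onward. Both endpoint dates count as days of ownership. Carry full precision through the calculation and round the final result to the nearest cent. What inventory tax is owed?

£48,627.57

2025-01-01 to 2025-04-07: 97 days at 2.2% → £2,459,000 × 2.2% × 97/365 = £14,376.7288
2025-04-08 to 2025-09-18: 164 days at 3.1% → £2,459,000 × 3.1% × 164/365 = £34,250.8384
Total = £48,627.5671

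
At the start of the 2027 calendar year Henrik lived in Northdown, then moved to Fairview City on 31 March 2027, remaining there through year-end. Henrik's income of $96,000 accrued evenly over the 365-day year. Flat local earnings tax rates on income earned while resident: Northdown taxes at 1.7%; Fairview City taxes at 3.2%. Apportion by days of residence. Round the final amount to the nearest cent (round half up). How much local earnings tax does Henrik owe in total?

Northdown, 1 January – 30 March 2027: 89 days → $96,000 × 1.7% × 89/365 = $397.9397
Fairview City, 31 March – 31 December 2027: 276 days → $96,000 × 3.2% × 276/365 = $2,322.9370
Total = $2,720.8767

$2,720.88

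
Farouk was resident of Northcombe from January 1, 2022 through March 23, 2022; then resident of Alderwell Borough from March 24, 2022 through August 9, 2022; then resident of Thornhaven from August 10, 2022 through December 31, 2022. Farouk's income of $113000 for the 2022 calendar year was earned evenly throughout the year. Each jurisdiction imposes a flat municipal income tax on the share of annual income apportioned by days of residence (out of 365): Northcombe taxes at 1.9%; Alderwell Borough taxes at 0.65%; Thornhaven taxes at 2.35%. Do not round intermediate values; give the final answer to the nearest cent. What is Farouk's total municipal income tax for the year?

Northcombe, January 1 – March 23, 2022: 82 days → $113000 × 1.9% × 82/365 = $482.3397
Alderwell Borough, March 24 – August 9, 2022: 139 days → $113000 × 0.65% × 139/365 = $279.7137
Thornhaven, August 10 – December 31, 2022: 144 days → $113000 × 2.35% × 144/365 = $1047.6493
Total = $1809.7027

$1809.70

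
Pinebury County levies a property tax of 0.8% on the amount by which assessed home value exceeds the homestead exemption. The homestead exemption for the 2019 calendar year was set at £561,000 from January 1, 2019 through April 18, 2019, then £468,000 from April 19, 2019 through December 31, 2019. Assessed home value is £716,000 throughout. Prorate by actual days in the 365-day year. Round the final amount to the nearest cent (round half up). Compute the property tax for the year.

January 1 – April 18, 2019: 108 days, exemption £561,000 → (£716,000 − £561,000) × 0.8% × 108/365 = £366.9041
April 19 – December 31, 2019: 257 days, exemption £468,000 → (£716,000 − £468,000) × 0.8% × 257/365 = £1,396.9534
Total = £1,763.8575

£1,763.86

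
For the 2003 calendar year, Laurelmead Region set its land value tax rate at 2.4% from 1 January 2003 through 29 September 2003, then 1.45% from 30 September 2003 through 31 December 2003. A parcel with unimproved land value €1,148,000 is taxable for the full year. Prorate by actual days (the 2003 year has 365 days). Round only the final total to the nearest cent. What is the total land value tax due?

1 January – 29 September 2003: 272 days at 2.4% → €1,148,000 × 2.4% × 272/365 = €20,531.9014
30 September – 31 December 2003: 93 days at 1.45% → €1,148,000 × 1.45% × 93/365 = €4,241.3096
Total = €24,773.2110

€24,773.21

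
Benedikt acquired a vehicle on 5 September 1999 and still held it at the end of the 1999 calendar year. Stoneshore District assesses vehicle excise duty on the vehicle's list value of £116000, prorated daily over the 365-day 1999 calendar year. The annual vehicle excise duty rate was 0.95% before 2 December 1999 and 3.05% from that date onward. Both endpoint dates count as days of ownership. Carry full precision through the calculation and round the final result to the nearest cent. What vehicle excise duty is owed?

£556.48

5 September – 1 December 1999: 88 days at 0.95% → £116000 × 0.95% × 88/365 = £265.6877
2 December – 31 December 1999: 30 days at 3.05% → £116000 × 3.05% × 30/365 = £290.7945
Total = £556.4822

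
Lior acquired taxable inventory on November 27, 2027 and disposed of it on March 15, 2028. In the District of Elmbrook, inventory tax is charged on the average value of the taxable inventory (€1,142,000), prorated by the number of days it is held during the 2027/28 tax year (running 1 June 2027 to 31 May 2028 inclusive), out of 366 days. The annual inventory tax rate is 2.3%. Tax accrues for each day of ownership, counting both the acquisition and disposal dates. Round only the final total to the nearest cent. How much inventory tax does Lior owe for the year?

€7,894.15

Days held (November 27, 2027 – March 15, 2028): 110 out of 366
Tax = €1,142,000 × 2.3% × 110/366 = €7,894.1530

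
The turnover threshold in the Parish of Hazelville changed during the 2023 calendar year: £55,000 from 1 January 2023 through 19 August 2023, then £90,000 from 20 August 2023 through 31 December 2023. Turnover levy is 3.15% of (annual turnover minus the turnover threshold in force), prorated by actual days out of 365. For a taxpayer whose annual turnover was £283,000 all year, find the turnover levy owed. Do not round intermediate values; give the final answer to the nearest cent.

1 January – 19 August 2023: 231 days, exemption £55,000 → (£283,000 − £55,000) × 3.15% × 231/365 = £4,545.3205
20 August – 31 December 2023: 134 days, exemption £90,000 → (£283,000 − £90,000) × 3.15% × 134/365 = £2,231.9260
Total = £6,777.2466

£6,777.25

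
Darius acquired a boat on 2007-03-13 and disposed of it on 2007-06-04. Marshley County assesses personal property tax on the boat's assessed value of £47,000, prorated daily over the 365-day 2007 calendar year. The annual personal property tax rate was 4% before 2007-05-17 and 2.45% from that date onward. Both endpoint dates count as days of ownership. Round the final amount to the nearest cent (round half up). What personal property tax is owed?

£394.74

2007-03-13 to 2007-05-16: 65 days at 4% → £47,000 × 4% × 65/365 = £334.7945
2007-05-17 to 2007-06-04: 19 days at 2.45% → £47,000 × 2.45% × 19/365 = £59.9411
Total = £394.7356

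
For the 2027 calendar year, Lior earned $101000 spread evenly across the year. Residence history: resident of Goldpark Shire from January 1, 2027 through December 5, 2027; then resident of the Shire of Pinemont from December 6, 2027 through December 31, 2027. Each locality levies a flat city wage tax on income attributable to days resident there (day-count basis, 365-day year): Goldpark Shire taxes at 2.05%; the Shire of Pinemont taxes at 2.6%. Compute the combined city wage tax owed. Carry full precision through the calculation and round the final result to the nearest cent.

$2110.07

Goldpark Shire, January 1 – December 5, 2027: 339 days → $101000 × 2.05% × 339/365 = $1923.0123
The Shire of Pinemont, December 6 – December 31, 2027: 26 days → $101000 × 2.6% × 26/365 = $187.0575
Total = $2110.0699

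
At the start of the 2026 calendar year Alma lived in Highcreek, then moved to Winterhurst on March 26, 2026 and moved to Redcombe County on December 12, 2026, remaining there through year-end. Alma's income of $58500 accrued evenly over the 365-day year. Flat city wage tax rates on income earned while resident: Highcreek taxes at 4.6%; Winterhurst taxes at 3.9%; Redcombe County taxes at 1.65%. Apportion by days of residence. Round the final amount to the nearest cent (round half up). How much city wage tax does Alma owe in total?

Highcreek, January 1 – March 25, 2026: 84 days → $58500 × 4.6% × 84/365 = $619.2986
Winterhurst, March 26 – December 11, 2026: 261 days → $58500 × 3.9% × 261/365 = $1631.4288
Redcombe County, December 12 – December 31, 2026: 20 days → $58500 × 1.65% × 20/365 = $52.8904
Total = $2303.6178

$2303.62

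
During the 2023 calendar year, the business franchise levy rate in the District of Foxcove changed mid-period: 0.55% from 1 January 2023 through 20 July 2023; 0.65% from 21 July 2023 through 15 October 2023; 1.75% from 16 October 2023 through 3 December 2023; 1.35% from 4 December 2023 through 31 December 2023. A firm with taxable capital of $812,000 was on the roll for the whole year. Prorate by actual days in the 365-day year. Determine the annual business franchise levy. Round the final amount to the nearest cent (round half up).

1 January – 20 July 2023: 201 days at 0.55% → $812,000 × 0.55% × 201/365 = $2,459.3589
21 July – 15 October 2023: 87 days at 0.65% → $812,000 × 0.65% × 87/365 = $1,258.0438
16 October – 3 December 2023: 49 days at 1.75% → $812,000 × 1.75% × 49/365 = $1,907.6438
4 December – 31 December 2023: 28 days at 1.35% → $812,000 × 1.35% × 28/365 = $840.9205
Total = $6,465.9671

$6,465.97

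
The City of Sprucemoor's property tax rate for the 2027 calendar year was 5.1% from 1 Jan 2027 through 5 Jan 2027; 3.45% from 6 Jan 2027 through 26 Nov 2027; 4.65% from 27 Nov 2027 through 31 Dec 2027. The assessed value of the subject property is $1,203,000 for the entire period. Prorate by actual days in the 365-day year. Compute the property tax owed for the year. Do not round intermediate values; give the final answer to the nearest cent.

1 Jan – 5 Jan 2027: 5 days at 5.1% → $1,203,000 × 5.1% × 5/365 = $840.4521
6 Jan – 26 Nov 2027: 325 days at 3.45% → $1,203,000 × 3.45% × 325/365 = $36,955.1712
27 Nov – 31 Dec 2027: 35 days at 4.65% → $1,203,000 × 4.65% × 35/365 = $5,364.0616
Total = $43,159.6849

$43,159.68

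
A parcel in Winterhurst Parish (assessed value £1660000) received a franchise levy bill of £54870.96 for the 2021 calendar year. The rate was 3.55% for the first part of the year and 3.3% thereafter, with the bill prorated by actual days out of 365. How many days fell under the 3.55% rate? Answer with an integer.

Let d = days at the first rate; then 365 − d days at the second rate.
£1660000 × [3.55%·d + 3.3%·(365−d)] / 365 = £54870.96
Solving gives d = 8, so the new rate took effect on 9 January 2021.

8 days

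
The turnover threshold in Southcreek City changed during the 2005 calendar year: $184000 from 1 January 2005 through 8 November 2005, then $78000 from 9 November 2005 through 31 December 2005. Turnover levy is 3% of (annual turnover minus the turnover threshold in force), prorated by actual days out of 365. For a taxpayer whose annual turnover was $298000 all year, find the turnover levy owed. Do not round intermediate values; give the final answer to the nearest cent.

1 January – 8 November 2005: 312 days, exemption $184000 → ($298000 − $184000) × 3% × 312/365 = $2923.3973
9 November – 31 December 2005: 53 days, exemption $78000 → ($298000 − $78000) × 3% × 53/365 = $958.3562
Total = $3881.7534

$3881.75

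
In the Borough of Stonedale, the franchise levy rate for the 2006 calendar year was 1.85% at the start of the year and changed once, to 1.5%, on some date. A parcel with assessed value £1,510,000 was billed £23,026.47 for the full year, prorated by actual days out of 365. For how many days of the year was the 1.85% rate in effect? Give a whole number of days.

26 days

Let d = days at the first rate; then 365 − d days at the second rate.
£1,510,000 × [1.85%·d + 1.5%·(365−d)] / 365 = £23,026.47
Solving gives d = 26, so the new rate took effect on January 27, 2006.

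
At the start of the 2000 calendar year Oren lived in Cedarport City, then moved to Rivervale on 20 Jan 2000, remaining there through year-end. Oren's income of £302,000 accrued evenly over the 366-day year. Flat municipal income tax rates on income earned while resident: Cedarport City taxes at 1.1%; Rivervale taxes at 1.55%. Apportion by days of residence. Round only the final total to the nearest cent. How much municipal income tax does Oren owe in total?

£4,610.45

Cedarport City, 1 Jan – 19 Jan 2000: 19 days → £302,000 × 1.1% × 19/366 = £172.4536
Rivervale, 20 Jan – 31 Dec 2000: 347 days → £302,000 × 1.55% × 347/366 = £4,437.9973
Total = £4,610.4508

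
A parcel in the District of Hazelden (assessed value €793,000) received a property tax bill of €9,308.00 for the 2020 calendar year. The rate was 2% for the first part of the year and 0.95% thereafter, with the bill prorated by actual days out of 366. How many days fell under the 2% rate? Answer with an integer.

78 days

Let d = days at the first rate; then 366 − d days at the second rate.
€793,000 × [2%·d + 0.95%·(366−d)] / 366 = €9,308.00
Solving gives d = 78, so the new rate took effect on 19 March 2020.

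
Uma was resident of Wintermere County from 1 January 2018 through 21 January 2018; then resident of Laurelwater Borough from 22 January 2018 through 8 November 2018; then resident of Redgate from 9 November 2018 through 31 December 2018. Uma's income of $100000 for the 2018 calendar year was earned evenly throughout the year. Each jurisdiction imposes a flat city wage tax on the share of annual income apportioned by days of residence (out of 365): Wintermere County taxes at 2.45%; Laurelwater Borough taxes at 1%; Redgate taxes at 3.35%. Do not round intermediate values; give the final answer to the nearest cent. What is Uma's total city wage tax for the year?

Wintermere County, 1 January – 21 January 2018: 21 days → $100000 × 2.45% × 21/365 = $140.9589
Laurelwater Borough, 22 January – 8 November 2018: 291 days → $100000 × 1% × 291/365 = $797.2603
Redgate, 9 November – 31 December 2018: 53 days → $100000 × 3.35% × 53/365 = $486.4384
Total = $1424.6575

$1424.66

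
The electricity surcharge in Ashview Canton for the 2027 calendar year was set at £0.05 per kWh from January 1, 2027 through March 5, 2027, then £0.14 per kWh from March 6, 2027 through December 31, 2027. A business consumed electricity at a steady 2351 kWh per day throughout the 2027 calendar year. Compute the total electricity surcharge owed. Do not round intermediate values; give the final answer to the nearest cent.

January 1 – March 5, 2027: 64 days × 2351 kWh/day = 150,464 kWh at £0.05/kWh → £7523.20
March 6 – December 31, 2027: 301 days × 2351 kWh/day = 707,651 kWh at £0.14/kWh → £99071.14

£106594.34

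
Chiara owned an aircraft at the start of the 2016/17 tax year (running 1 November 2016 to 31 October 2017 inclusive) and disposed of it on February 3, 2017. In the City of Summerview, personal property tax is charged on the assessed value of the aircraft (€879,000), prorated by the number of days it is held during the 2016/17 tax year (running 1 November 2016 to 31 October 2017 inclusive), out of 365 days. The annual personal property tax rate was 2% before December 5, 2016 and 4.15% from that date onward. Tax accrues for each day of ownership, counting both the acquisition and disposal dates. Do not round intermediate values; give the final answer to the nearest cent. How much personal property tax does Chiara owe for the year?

€7,734.00

November 1 – December 4, 2016: 34 days at 2% → €879,000 × 2% × 34/365 = €1,637.5890
December 5, 2016 – February 3, 2017: 61 days at 4.15% → €879,000 × 4.15% × 61/365 = €6,096.4068
Total = €7,733.9959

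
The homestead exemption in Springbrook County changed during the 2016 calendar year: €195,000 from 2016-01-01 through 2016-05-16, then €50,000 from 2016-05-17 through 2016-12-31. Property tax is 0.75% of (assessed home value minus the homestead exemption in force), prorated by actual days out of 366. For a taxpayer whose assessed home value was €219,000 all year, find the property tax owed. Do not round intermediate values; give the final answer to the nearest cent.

2016-01-01 to 2016-05-16: 137 days, exemption €195,000 → (€219,000 − €195,000) × 0.75% × 137/366 = €67.3770
2016-05-17 to 2016-12-31: 229 days, exemption €50,000 → (€219,000 − €50,000) × 0.75% × 229/366 = €793.0533
Total = €860.4303

€860.43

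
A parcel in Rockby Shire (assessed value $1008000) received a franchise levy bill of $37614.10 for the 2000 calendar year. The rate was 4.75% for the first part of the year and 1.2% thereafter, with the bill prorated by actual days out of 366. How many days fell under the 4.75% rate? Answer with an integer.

261 days

Let d = days at the first rate; then 366 − d days at the second rate.
$1008000 × [4.75%·d + 1.2%·(366−d)] / 366 = $37614.10
Solving gives d = 261, so the new rate took effect on September 18, 2000.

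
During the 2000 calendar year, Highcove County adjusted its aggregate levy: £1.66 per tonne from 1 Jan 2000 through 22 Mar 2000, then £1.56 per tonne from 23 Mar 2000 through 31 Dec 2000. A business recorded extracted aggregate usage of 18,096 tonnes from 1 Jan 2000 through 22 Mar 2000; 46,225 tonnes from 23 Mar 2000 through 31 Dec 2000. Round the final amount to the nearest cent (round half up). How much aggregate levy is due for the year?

£102,150.36

1 Jan – 22 Mar 2000: 18,096 tonnes at £1.66/tonne → £30,039.36
23 Mar – 31 Dec 2000: 46,225 tonnes at £1.56/tonne → £72,111.00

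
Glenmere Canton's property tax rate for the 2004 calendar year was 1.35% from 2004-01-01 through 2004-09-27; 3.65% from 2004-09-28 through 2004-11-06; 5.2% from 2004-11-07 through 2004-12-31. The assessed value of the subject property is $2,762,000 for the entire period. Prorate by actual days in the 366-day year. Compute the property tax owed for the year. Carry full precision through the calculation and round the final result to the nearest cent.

2004-01-01 to 2004-09-27: 271 days at 1.35% → $2,762,000 × 1.35% × 271/366 = $27,608.6803
2004-09-28 to 2004-11-06: 40 days at 3.65% → $2,762,000 × 3.65% × 40/366 = $11,017.8142
2004-11-07 to 2004-12-31: 55 days at 5.2% → $2,762,000 × 5.2% × 55/366 = $21,582.8415
Total = $60,209.3361

$60,209.34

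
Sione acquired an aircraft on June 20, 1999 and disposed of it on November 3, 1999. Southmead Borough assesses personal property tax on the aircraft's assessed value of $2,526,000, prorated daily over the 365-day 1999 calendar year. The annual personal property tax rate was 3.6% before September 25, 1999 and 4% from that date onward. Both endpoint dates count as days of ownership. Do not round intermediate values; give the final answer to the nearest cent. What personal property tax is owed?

$35,239.43

June 20 – September 24, 1999: 97 days at 3.6% → $2,526,000 × 3.6% × 97/365 = $24,166.5534
September 25 – November 3, 1999: 40 days at 4% → $2,526,000 × 4% × 40/365 = $11,072.8767
Total = $35,239.4301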